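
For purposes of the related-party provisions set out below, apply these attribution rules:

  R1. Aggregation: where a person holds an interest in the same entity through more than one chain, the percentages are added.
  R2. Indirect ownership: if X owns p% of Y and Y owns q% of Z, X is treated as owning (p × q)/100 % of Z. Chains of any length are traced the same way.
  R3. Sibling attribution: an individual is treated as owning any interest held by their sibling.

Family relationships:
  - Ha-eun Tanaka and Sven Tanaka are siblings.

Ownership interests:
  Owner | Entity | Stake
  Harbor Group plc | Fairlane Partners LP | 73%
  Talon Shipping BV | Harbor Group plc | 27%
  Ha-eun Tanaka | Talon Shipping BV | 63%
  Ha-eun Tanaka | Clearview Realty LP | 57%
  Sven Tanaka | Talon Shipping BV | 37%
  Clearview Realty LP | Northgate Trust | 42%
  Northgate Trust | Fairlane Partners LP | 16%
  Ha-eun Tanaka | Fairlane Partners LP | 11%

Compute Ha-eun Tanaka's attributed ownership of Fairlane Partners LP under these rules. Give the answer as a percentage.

34.5404%

By sibling attribution (R3), Ha-eun Tanaka is treated as also owning Sven Tanaka's interest in Talon Shipping BV, giving 63% + 37% = 100%.
Chain via Talon Shipping BV → Harbor Group plc (R2): 100% × 27% × 73% = 19.71% of Fairlane Partners LP.
Chain via Clearview Realty LP → Northgate Trust (R2): 57% × 42% × 16% = 3.8304% of Fairlane Partners LP.
Direct interest in Fairlane Partners LP: 11%.
Aggregating (R1): 19.71% + 3.8304% + 11% = 34.5404%.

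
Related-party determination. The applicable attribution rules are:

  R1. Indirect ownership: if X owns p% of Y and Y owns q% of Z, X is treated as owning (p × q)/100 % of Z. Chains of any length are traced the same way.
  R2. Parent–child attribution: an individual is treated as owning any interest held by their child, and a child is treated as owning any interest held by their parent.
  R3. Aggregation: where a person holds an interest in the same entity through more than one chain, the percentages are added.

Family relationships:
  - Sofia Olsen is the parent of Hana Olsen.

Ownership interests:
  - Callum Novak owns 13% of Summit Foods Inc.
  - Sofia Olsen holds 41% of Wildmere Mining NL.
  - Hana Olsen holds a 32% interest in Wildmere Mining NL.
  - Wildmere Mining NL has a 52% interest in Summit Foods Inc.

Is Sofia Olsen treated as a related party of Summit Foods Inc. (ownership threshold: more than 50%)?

No

By parent–child attribution (R2), Sofia Olsen is treated as also owning Hana Olsen's interest in Wildmere Mining NL, giving 41% + 32% = 73%.
Chain via Wildmere Mining NL (R1): 73% × 52% = 37.96% of Summit Foods Inc.
37.96% does not exceed the 50% threshold, so Sofia is not a related party to Summit Foods Inc.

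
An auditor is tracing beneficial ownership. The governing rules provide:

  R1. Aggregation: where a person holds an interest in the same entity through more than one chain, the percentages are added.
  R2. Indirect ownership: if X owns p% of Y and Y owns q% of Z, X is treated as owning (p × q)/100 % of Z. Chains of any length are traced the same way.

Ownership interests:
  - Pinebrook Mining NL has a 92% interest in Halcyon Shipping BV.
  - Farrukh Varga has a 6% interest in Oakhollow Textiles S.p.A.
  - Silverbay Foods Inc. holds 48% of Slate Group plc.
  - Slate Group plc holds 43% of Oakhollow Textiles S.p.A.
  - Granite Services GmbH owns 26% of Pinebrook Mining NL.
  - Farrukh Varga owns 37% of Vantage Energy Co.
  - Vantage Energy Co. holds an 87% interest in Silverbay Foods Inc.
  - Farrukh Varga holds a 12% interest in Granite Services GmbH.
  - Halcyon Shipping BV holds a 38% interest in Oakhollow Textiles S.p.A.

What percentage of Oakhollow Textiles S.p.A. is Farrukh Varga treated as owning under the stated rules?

13.734768%

Chain via Vantage Energy Co. → Silverbay Foods Inc. → Slate Group plc (R2): 37% × 87% × 48% × 43% = 6.644016% of Oakhollow Textiles S.p.A.
Chain via Granite Services GmbH → Pinebrook Mining NL → Halcyon Shipping BV (R2): 12% × 26% × 92% × 38% = 1.090752% of Oakhollow Textiles S.p.A.
Direct interest in Oakhollow Textiles S.p.A: 6%.
Aggregating (R1): 6.644016% + 1.090752% + 6% = 13.734768%.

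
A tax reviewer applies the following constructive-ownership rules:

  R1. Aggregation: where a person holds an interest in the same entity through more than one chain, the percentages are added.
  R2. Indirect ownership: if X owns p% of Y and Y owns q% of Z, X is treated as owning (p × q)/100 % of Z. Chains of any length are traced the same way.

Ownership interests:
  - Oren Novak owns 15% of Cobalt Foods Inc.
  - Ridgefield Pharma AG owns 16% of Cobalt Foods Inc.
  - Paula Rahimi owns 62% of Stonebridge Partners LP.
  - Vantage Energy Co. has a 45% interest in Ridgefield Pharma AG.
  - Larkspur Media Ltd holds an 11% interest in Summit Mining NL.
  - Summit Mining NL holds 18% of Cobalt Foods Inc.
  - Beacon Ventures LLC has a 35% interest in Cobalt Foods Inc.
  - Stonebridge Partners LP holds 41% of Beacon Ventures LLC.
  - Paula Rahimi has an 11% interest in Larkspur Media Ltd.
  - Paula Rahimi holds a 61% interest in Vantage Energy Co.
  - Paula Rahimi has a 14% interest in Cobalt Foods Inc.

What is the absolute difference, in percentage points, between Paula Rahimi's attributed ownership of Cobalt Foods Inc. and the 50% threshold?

22.4932

Chain via Stonebridge Partners LP → Beacon Ventures LLC (R2): 62% × 41% × 35% = 8.897% of Cobalt Foods Inc.
Chain via Vantage Energy Co. → Ridgefield Pharma AG (R2): 61% × 45% × 16% = 4.392% of Cobalt Foods Inc.
Chain via Larkspur Media Ltd → Summit Mining NL (R2): 11% × 11% × 18% = 0.2178% of Cobalt Foods Inc.
Direct interest in Cobalt Foods Inc: 14%.
Aggregating (R1): 8.897% + 4.392% + 0.2178% + 14% = 27.5068%.
27.5068% falls short of the 50% threshold by 22.4932 percentage points.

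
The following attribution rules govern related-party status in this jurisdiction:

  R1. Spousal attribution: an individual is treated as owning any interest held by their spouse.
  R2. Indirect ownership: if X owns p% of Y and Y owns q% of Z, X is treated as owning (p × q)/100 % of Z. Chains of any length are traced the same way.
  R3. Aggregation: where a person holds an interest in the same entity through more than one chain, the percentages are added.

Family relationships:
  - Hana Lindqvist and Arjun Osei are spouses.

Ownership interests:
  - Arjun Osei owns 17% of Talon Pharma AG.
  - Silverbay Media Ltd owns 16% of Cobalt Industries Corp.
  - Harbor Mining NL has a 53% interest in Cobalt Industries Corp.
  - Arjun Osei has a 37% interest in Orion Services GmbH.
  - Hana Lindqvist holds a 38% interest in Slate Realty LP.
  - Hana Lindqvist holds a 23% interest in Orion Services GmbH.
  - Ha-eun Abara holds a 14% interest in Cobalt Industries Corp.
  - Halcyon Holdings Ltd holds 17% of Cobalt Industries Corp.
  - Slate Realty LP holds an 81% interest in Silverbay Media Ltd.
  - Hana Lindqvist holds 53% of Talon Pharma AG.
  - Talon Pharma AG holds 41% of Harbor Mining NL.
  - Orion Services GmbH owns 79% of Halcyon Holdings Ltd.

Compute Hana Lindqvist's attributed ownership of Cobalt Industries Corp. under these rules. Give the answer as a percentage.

28.1938%

By spousal attribution (R1), Hana Lindqvist is treated as also owning Arjun Osei's interest in Orion Services GmbH, giving 23% + 37% = 60%.
By spousal attribution (R1), Hana Lindqvist is treated as also owning Arjun Osei's interest in Talon Pharma AG, giving 53% + 17% = 70%.
Chain via Orion Services GmbH → Halcyon Holdings Ltd (R2): 60% × 79% × 17% = 8.058% of Cobalt Industries Corp.
Chain via Talon Pharma AG → Harbor Mining NL (R2): 70% × 41% × 53% = 15.211% of Cobalt Industries Corp.
Chain via Slate Realty LP → Silverbay Media Ltd (R2): 38% × 81% × 16% = 4.9248% of Cobalt Industries Corp.
Aggregating (R3): 8.058% + 15.211% + 4.9248% = 28.1938%.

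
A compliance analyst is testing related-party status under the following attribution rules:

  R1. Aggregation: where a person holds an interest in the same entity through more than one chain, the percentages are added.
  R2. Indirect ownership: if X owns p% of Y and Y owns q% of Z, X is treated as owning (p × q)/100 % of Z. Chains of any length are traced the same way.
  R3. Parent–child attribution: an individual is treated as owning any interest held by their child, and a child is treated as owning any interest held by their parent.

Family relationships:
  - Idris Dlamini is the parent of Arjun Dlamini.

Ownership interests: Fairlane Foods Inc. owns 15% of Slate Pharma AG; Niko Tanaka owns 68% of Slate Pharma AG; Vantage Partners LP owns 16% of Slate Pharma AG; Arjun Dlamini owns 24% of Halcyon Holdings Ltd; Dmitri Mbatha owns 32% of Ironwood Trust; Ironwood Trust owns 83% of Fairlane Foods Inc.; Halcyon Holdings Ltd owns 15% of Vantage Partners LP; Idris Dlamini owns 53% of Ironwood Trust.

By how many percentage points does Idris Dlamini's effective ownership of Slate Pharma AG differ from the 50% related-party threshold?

By parent–child attribution (R3), Idris Dlamini is treated as owning Arjun Dlamini's 24% interest in Halcyon Holdings Ltd.
Chain via Ironwood Trust → Fairlane Foods Inc. (R2): 53% × 83% × 15% = 6.5985% of Slate Pharma AG.
Chain via Halcyon Holdings Ltd → Vantage Partners LP (R2): 24% × 15% × 16% = 0.576% of Slate Pharma AG.
Aggregating (R1): 6.5985% + 0.576% = 7.1745%.
7.1745% falls short of the 50% threshold by 42.8255 percentage points.

42.8255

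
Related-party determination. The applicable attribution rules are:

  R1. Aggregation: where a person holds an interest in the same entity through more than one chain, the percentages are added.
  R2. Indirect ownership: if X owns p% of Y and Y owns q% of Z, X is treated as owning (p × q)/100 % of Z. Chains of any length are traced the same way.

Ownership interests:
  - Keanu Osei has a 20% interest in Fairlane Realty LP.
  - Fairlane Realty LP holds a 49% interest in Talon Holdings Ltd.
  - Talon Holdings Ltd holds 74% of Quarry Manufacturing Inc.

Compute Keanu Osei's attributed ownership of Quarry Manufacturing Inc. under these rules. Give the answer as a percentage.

Chain via Fairlane Realty LP → Talon Holdings Ltd (R2): 20% × 49% × 74% = 7.252% of Quarry Manufacturing Inc.

7.252%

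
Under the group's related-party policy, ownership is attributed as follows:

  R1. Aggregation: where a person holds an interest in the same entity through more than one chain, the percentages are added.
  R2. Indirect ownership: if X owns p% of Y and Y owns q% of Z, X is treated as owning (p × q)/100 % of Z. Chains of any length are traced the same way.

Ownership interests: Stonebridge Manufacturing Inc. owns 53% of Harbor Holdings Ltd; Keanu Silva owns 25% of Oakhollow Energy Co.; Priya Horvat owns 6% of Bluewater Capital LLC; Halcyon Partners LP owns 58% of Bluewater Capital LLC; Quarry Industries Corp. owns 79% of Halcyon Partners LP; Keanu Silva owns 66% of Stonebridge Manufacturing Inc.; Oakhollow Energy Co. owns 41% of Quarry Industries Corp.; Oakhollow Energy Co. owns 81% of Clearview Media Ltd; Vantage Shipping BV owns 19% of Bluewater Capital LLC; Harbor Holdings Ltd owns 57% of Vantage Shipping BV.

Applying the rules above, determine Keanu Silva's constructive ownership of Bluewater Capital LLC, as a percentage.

8.484884%

Chain via Oakhollow Energy Co. → Quarry Industries Corp. → Halcyon Partners LP (R2): 25% × 41% × 79% × 58% = 4.69655% of Bluewater Capital LLC.
Chain via Stonebridge Manufacturing Inc. → Harbor Holdings Ltd → Vantage Shipping BV (R2): 66% × 53% × 57% × 19% = 3.788334% of Bluewater Capital LLC.
Aggregating (R1): 4.69655% + 3.788334% = 8.484884%.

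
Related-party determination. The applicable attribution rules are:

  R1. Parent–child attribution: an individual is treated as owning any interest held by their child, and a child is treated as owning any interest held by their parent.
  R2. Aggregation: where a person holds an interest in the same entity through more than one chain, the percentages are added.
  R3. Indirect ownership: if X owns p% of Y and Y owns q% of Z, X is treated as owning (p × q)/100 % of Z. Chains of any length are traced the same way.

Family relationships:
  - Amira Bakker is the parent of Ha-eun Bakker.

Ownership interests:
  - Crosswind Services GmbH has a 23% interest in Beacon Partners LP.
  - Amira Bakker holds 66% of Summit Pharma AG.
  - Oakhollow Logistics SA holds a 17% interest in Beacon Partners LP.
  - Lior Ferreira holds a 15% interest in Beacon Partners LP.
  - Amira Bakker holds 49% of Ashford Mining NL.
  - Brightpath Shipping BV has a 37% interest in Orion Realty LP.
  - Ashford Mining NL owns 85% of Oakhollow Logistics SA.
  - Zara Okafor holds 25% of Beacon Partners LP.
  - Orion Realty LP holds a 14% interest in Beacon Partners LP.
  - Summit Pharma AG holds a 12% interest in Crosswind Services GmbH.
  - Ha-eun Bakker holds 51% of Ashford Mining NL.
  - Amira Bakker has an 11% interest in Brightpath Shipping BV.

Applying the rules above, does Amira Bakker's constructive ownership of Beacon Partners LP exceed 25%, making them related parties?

No

By parent–child attribution (R1), Amira Bakker is treated as also owning Ha-eun Bakker's interest in Ashford Mining NL, giving 49% + 51% = 100%.
Chain via Ashford Mining NL → Oakhollow Logistics SA (R3): 100% × 85% × 17% = 14.45% of Beacon Partners LP.
Chain via Summit Pharma AG → Crosswind Services GmbH (R3): 66% × 12% × 23% = 1.8216% of Beacon Partners LP.
Chain via Brightpath Shipping BV → Orion Realty LP (R3): 11% × 37% × 14% = 0.5698% of Beacon Partners LP.
Aggregating (R2): 14.45% + 1.8216% + 0.5698% = 16.8414%.
16.8414% does not exceed the 25% threshold, so Amira is not a related party to Beacon Partners LP.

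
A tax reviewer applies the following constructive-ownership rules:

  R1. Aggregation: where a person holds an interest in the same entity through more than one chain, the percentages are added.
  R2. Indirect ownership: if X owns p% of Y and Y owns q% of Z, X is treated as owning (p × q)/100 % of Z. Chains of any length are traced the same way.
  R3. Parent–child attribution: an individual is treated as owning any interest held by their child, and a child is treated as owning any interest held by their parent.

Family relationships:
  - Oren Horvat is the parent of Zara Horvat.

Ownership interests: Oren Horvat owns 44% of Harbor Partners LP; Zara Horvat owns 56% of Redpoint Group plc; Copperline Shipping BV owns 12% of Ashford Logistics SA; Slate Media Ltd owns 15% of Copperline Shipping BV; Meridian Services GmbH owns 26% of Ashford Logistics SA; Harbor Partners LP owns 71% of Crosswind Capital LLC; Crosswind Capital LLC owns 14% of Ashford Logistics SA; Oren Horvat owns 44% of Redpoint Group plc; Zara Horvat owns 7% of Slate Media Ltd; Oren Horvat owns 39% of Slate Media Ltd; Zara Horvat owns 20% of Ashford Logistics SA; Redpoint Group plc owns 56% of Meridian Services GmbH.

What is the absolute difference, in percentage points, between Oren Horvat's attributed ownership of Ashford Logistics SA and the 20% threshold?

19.7616

By parent–child attribution (R3), Oren Horvat is treated as also owning Zara Horvat's interest in Redpoint Group plc, giving 44% + 56% = 100%.
By parent–child attribution (R3), Oren Horvat is treated as also owning Zara Horvat's interest in Slate Media Ltd, giving 39% + 7% = 46%.
By parent–child attribution (R3), Oren Horvat is treated as owning Zara Horvat's 20% interest in Ashford Logistics SA.
Chain via Redpoint Group plc → Meridian Services GmbH (R2): 100% × 56% × 26% = 14.56% of Ashford Logistics SA.
Chain via Harbor Partners LP → Crosswind Capital LLC (R2): 44% × 71% × 14% = 4.3736% of Ashford Logistics SA.
Chain via Slate Media Ltd → Copperline Shipping BV (R2): 46% × 15% × 12% = 0.828% of Ashford Logistics SA.
Direct interest in Ashford Logistics SA: 20%.
Aggregating (R1): 14.56% + 4.3736% + 0.828% + 20% = 39.7616%.
39.7616% exceeds the 20% threshold by 19.7616 percentage points.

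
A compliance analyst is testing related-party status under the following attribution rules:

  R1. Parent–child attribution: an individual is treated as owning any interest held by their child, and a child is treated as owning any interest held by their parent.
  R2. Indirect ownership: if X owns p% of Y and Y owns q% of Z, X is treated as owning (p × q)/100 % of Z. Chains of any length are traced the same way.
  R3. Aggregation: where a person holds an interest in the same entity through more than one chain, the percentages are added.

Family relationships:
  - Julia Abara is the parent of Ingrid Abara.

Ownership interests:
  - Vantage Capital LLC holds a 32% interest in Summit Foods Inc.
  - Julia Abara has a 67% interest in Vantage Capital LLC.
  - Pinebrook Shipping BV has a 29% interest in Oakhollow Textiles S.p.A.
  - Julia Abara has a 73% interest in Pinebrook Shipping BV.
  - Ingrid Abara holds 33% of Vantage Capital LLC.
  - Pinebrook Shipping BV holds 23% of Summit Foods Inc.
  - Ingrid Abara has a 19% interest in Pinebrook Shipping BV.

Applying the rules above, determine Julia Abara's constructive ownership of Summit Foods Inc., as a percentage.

53.16%

By parent–child attribution (R1), Julia Abara is treated as also owning Ingrid Abara's interest in Vantage Capital LLC, giving 67% + 33% = 100%.
By parent–child attribution (R1), Julia Abara is treated as also owning Ingrid Abara's interest in Pinebrook Shipping BV, giving 73% + 19% = 92%.
Chain via Vantage Capital LLC (R2): 100% × 32% = 32% of Summit Foods Inc.
Chain via Pinebrook Shipping BV (R2): 92% × 23% = 21.16% of Summit Foods Inc.
Aggregating (R3): 32% + 21.16% = 53.16%.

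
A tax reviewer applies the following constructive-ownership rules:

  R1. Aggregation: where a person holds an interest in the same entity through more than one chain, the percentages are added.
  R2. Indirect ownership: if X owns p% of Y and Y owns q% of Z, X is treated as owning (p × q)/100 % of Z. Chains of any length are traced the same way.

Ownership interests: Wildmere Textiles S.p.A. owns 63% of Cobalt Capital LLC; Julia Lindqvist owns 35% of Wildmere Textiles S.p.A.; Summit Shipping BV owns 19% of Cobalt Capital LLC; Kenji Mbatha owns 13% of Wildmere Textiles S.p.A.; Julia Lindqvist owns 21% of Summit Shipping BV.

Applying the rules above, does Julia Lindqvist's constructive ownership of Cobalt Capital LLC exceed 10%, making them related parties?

Yes

Chain via Summit Shipping BV (R2): 21% × 19% = 3.99% of Cobalt Capital LLC.
Chain via Wildmere Textiles S.p.A. (R2): 35% × 63% = 22.05% of Cobalt Capital LLC.
Aggregating (R1): 3.99% + 22.05% = 26.04%.
26.04% exceeds the 10% threshold, so Julia is a related party to Cobalt Capital LLC.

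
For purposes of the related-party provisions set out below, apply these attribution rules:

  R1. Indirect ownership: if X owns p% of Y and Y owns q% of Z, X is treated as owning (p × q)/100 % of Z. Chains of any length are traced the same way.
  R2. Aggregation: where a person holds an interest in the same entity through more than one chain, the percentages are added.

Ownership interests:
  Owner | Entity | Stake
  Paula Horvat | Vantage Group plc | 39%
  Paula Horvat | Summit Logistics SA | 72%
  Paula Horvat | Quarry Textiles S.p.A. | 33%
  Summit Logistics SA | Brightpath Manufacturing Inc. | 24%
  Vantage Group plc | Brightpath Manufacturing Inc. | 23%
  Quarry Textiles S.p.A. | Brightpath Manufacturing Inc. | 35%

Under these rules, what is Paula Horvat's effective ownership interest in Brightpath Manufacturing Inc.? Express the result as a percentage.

37.8%

Chain via Quarry Textiles S.p.A. (R1): 33% × 35% = 11.55% of Brightpath Manufacturing Inc.
Chain via Summit Logistics SA (R1): 72% × 24% = 17.28% of Brightpath Manufacturing Inc.
Chain via Vantage Group plc (R1): 39% × 23% = 8.97% of Brightpath Manufacturing Inc.
Aggregating (R2): 11.55% + 17.28% + 8.97% = 37.8%.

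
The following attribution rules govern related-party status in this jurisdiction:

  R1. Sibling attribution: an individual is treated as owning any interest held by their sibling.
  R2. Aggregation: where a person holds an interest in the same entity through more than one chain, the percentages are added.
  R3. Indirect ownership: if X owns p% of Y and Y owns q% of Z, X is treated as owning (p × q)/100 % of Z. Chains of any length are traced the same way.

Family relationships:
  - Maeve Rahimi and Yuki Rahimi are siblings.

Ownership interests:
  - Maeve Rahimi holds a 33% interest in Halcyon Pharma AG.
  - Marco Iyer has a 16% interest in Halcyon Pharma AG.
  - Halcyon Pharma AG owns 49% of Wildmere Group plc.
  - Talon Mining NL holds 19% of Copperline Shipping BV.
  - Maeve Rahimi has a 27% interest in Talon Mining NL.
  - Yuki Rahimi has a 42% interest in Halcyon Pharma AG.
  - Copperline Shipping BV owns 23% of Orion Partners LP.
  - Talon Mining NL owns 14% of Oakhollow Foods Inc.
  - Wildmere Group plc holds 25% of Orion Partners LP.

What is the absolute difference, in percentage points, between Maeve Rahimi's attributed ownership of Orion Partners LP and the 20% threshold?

9.6326

By sibling attribution (R1), Maeve Rahimi is treated as also owning Yuki Rahimi's interest in Halcyon Pharma AG, giving 33% + 42% = 75%.
Chain via Halcyon Pharma AG → Wildmere Group plc (R3): 75% × 49% × 25% = 9.1875% of Orion Partners LP.
Chain via Talon Mining NL → Copperline Shipping BV (R3): 27% × 19% × 23% = 1.1799% of Orion Partners LP.
Aggregating (R2): 9.1875% + 1.1799% = 10.3674%.
10.3674% falls short of the 20% threshold by 9.6326 percentage points.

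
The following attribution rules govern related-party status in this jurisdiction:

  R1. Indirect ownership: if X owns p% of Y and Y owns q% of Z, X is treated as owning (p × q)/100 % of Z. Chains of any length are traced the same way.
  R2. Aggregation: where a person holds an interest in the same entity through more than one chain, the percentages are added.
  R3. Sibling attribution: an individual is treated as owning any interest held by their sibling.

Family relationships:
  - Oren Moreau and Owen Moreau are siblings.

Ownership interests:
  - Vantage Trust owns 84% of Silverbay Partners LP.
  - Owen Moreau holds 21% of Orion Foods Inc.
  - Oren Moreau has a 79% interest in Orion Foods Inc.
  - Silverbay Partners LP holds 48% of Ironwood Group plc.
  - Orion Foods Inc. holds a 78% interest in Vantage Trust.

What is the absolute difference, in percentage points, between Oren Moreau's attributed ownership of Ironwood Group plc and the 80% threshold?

By sibling attribution (R3), Oren Moreau is treated as also owning Owen Moreau's interest in Orion Foods Inc, giving 79% + 21% = 100%.
Chain via Orion Foods Inc. → Vantage Trust → Silverbay Partners LP (R1): 100% × 78% × 84% × 48% = 31.4496% of Ironwood Group plc.
31.4496% falls short of the 80% threshold by 48.5504 percentage points.

48.5504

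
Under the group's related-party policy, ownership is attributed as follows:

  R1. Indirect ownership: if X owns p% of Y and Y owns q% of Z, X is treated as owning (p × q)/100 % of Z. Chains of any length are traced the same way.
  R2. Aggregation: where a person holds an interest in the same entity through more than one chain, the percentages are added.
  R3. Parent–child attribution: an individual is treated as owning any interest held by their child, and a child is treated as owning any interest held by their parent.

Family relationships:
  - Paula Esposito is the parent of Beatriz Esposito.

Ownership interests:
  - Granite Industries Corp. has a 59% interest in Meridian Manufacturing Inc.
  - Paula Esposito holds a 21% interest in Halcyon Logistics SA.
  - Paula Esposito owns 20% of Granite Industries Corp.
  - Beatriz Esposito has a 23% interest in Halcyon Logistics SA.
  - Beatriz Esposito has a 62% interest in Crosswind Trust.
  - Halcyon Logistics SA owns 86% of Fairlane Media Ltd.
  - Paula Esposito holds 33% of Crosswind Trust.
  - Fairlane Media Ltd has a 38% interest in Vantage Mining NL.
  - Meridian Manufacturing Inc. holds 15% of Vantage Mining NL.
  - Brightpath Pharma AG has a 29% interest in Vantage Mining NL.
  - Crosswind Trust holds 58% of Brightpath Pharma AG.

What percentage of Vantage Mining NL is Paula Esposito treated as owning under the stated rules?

By parent–child attribution (R3), Paula Esposito is treated as also owning Beatriz Esposito's interest in Halcyon Logistics SA, giving 21% + 23% = 44%.
By parent–child attribution (R3), Paula Esposito is treated as also owning Beatriz Esposito's interest in Crosswind Trust, giving 33% + 62% = 95%.
Chain via Halcyon Logistics SA → Fairlane Media Ltd (R1): 44% × 86% × 38% = 14.3792% of Vantage Mining NL.
Chain via Crosswind Trust → Brightpath Pharma AG (R1): 95% × 58% × 29% = 15.979% of Vantage Mining NL.
Chain via Granite Industries Corp. → Meridian Manufacturing Inc. (R1): 20% × 59% × 15% = 1.77% of Vantage Mining NL.
Aggregating (R2): 14.3792% + 15.979% + 1.77% = 32.1282%.

32.1282%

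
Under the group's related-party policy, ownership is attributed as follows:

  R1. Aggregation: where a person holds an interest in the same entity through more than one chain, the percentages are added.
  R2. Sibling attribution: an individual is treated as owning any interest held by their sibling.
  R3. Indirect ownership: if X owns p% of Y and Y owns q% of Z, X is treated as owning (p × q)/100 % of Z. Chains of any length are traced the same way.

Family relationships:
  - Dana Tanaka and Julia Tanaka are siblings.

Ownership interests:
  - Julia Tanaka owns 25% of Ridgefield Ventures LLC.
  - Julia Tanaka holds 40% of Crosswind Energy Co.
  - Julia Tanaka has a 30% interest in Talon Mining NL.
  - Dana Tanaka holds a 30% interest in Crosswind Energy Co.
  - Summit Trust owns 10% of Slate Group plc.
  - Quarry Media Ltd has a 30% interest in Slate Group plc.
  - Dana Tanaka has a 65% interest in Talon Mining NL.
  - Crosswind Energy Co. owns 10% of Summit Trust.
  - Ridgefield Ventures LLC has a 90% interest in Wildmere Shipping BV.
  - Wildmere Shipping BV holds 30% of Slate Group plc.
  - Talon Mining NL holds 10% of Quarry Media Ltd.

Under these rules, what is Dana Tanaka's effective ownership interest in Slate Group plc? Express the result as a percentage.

By sibling attribution (R2), Dana Tanaka is treated as also owning Julia Tanaka's interest in Talon Mining NL, giving 65% + 30% = 95%.
By sibling attribution (R2), Dana Tanaka is treated as also owning Julia Tanaka's interest in Crosswind Energy Co, giving 30% + 40% = 70%.
By sibling attribution (R2), Dana Tanaka is treated as owning Julia Tanaka's 25% interest in Ridgefield Ventures LLC.
Chain via Talon Mining NL → Quarry Media Ltd (R3): 95% × 10% × 30% = 2.85% of Slate Group plc.
Chain via Crosswind Energy Co. → Summit Trust (R3): 70% × 10% × 10% = 0.7% of Slate Group plc.
Chain via Ridgefield Ventures LLC → Wildmere Shipping BV (R3): 25% × 90% × 30% = 6.75% of Slate Group plc.
Aggregating (R1): 2.85% + 0.7% + 6.75% = 10.3%.

10.3%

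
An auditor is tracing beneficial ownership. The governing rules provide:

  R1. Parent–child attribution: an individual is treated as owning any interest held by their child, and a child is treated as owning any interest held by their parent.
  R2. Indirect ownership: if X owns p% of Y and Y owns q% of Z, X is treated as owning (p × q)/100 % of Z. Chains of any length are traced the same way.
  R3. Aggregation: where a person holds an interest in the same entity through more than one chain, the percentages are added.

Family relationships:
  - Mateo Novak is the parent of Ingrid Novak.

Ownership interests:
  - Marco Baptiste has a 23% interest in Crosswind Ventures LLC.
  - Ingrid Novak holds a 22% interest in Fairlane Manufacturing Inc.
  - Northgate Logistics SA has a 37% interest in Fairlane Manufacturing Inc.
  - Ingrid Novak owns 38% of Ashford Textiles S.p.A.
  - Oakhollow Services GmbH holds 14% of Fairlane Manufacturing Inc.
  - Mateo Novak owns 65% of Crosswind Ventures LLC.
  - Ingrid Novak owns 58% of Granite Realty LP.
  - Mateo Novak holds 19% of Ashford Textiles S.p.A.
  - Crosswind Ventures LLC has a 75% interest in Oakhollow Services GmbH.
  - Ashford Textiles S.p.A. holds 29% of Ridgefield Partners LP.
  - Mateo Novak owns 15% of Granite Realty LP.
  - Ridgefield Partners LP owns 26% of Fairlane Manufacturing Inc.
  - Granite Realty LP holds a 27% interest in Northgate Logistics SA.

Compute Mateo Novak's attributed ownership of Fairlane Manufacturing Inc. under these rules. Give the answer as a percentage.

40.4155%

By parent–child attribution (R1), Mateo Novak is treated as also owning Ingrid Novak's interest in Granite Realty LP, giving 15% + 58% = 73%.
By parent–child attribution (R1), Mateo Novak is treated as also owning Ingrid Novak's interest in Ashford Textiles S.p.A, giving 19% + 38% = 57%.
By parent–child attribution (R1), Mateo Novak is treated as owning Ingrid Novak's 22% interest in Fairlane Manufacturing Inc.
Chain via Granite Realty LP → Northgate Logistics SA (R2): 73% × 27% × 37% = 7.2927% of Fairlane Manufacturing Inc.
Chain via Crosswind Ventures LLC → Oakhollow Services GmbH (R2): 65% × 75% × 14% = 6.825% of Fairlane Manufacturing Inc.
Chain via Ashford Textiles S.p.A. → Ridgefield Partners LP (R2): 57% × 29% × 26% = 4.2978% of Fairlane Manufacturing Inc.
Direct interest in Fairlane Manufacturing Inc: 22%.
Aggregating (R3): 7.2927% + 6.825% + 4.2978% + 22% = 40.4155%.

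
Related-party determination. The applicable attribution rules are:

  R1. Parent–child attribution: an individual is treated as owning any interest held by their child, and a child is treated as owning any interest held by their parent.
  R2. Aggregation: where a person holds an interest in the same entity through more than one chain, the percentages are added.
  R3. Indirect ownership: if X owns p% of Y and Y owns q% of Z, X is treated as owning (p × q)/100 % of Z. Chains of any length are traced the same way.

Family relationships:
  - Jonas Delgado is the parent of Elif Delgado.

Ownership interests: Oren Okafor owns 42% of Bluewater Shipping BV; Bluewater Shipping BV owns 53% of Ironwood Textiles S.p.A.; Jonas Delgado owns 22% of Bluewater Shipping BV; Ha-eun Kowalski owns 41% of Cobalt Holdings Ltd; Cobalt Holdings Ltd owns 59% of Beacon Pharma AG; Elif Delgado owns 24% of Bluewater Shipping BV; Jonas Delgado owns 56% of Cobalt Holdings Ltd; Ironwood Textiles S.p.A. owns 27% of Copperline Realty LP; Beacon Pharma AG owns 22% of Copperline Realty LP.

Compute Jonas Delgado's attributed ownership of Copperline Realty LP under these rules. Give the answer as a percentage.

By parent–child attribution (R1), Jonas Delgado is treated as also owning Elif Delgado's interest in Bluewater Shipping BV, giving 22% + 24% = 46%.
Chain via Cobalt Holdings Ltd → Beacon Pharma AG (R3): 56% × 59% × 22% = 7.2688% of Copperline Realty LP.
Chain via Bluewater Shipping BV → Ironwood Textiles S.p.A. (R3): 46% × 53% × 27% = 6.5826% of Copperline Realty LP.
Aggregating (R2): 7.2688% + 6.5826% = 13.8514%.

13.8514%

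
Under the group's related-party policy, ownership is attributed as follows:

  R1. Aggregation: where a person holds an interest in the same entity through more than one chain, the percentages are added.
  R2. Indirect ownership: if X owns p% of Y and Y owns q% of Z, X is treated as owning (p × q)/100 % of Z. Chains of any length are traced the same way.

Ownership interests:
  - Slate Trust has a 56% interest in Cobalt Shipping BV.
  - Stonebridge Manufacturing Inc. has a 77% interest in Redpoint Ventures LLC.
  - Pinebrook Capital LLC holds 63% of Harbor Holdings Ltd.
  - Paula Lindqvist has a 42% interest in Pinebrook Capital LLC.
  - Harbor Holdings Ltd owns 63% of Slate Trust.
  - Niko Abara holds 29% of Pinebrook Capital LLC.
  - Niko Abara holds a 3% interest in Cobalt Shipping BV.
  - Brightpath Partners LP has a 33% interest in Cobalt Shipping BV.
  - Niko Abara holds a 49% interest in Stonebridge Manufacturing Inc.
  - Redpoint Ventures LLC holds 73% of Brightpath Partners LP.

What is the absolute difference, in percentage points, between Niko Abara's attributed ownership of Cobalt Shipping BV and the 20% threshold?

Chain via Pinebrook Capital LLC → Harbor Holdings Ltd → Slate Trust (R2): 29% × 63% × 63% × 56% = 6.445656% of Cobalt Shipping BV.
Chain via Stonebridge Manufacturing Inc. → Redpoint Ventures LLC → Brightpath Partners LP (R2): 49% × 77% × 73% × 33% = 9.089157% of Cobalt Shipping BV.
Direct interest in Cobalt Shipping BV: 3%.
Aggregating (R1): 6.445656% + 9.089157% + 3% = 18.534813%.
18.534813% falls short of the 20% threshold by 1.465187 percentage points.

1.465187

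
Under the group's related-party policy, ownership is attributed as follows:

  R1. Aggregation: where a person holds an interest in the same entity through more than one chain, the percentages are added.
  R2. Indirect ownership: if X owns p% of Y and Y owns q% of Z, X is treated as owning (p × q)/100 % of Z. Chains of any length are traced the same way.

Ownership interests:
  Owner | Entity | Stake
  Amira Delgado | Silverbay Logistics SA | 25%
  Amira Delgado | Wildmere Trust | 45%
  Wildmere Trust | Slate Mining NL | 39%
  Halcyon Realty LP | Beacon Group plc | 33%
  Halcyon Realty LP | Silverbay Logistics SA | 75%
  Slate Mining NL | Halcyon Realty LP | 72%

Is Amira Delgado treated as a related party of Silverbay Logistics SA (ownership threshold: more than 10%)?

Yes

Chain via Wildmere Trust → Slate Mining NL → Halcyon Realty LP (R2): 45% × 39% × 72% × 75% = 9.477% of Silverbay Logistics SA.
Direct interest in Silverbay Logistics SA: 25%.
Aggregating (R1): 9.477% + 25% = 34.477%.
34.477% exceeds the 10% threshold, so Amira is a related party to Silverbay Logistics SA.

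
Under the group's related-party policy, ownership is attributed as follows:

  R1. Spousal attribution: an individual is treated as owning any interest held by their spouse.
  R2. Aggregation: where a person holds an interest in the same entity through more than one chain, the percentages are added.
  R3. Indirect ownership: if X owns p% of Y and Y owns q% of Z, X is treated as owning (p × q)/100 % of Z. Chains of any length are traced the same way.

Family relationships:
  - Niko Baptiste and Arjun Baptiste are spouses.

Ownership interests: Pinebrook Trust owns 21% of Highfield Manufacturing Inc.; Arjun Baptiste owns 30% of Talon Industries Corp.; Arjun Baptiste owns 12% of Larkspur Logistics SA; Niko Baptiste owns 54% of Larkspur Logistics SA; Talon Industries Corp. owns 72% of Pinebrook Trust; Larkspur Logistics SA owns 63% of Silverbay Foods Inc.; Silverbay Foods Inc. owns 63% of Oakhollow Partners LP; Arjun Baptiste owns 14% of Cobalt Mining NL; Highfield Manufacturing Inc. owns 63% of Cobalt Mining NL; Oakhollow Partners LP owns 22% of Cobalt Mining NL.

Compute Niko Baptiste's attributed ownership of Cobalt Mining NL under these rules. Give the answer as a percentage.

22.620668%

By spousal attribution (R1), Niko Baptiste is treated as also owning Arjun Baptiste's interest in Larkspur Logistics SA, giving 54% + 12% = 66%.
By spousal attribution (R1), Niko Baptiste is treated as owning Arjun Baptiste's 30% interest in Talon Industries Corp.
By spousal attribution (R1), Niko Baptiste is treated as owning Arjun Baptiste's 14% interest in Cobalt Mining NL.
Chain via Larkspur Logistics SA → Silverbay Foods Inc. → Oakhollow Partners LP (R3): 66% × 63% × 63% × 22% = 5.762988% of Cobalt Mining NL.
Chain via Talon Industries Corp. → Pinebrook Trust → Highfield Manufacturing Inc. (R3): 30% × 72% × 21% × 63% = 2.85768% of Cobalt Mining NL.
Direct interest in Cobalt Mining NL: 14%.
Aggregating (R2): 5.762988% + 2.85768% + 14% = 22.620668%.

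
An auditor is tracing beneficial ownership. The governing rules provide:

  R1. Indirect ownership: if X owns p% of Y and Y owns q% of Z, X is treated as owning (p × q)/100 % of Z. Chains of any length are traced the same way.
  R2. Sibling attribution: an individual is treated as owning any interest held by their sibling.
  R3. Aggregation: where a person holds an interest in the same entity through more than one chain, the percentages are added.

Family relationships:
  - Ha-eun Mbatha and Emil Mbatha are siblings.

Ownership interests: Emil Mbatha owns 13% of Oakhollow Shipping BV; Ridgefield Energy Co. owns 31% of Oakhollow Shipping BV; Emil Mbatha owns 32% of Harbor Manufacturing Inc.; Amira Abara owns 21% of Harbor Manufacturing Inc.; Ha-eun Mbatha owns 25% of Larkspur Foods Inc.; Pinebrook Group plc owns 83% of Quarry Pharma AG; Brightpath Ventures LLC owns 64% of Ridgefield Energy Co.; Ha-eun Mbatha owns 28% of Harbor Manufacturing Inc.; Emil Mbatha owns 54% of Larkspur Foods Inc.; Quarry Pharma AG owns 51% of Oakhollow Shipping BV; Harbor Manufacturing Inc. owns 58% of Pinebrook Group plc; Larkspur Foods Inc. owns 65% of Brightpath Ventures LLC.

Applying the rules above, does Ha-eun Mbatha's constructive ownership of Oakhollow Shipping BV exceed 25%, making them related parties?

Yes

By sibling attribution (R2), Ha-eun Mbatha is treated as also owning Emil Mbatha's interest in Larkspur Foods Inc, giving 25% + 54% = 79%.
By sibling attribution (R2), Ha-eun Mbatha is treated as also owning Emil Mbatha's interest in Harbor Manufacturing Inc, giving 28% + 32% = 60%.
By sibling attribution (R2), Ha-eun Mbatha is treated as owning Emil Mbatha's 13% interest in Oakhollow Shipping BV.
Chain via Larkspur Foods Inc. → Brightpath Ventures LLC → Ridgefield Energy Co. (R1): 79% × 65% × 64% × 31% = 10.18784% of Oakhollow Shipping BV.
Chain via Harbor Manufacturing Inc. → Pinebrook Group plc → Quarry Pharma AG (R1): 60% × 58% × 83% × 51% = 14.73084% of Oakhollow Shipping BV.
Direct interest in Oakhollow Shipping BV: 13%.
Aggregating (R3): 10.18784% + 14.73084% + 13% = 37.91868%.
37.91868% exceeds the 25% threshold, so Ha-eun is a related party to Oakhollow Shipping BV.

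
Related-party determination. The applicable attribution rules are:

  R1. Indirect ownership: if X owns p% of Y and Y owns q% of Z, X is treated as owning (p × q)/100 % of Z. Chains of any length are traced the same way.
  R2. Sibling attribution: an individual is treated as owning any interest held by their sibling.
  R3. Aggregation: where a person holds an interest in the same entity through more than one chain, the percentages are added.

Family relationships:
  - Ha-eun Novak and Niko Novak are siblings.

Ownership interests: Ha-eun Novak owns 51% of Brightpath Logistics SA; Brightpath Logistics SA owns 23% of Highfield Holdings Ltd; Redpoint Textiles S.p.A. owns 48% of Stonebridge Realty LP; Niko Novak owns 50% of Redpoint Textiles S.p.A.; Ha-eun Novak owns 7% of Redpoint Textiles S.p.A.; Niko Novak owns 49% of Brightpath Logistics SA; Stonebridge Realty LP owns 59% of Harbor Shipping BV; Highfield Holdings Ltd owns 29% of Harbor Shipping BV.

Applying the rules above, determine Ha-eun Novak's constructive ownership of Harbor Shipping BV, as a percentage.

By sibling attribution (R2), Ha-eun Novak is treated as also owning Niko Novak's interest in Brightpath Logistics SA, giving 51% + 49% = 100%.
By sibling attribution (R2), Ha-eun Novak is treated as also owning Niko Novak's interest in Redpoint Textiles S.p.A, giving 7% + 50% = 57%.
Chain via Brightpath Logistics SA → Highfield Holdings Ltd (R1): 100% × 23% × 29% = 6.67% of Harbor Shipping BV.
Chain via Redpoint Textiles S.p.A. → Stonebridge Realty LP (R1): 57% × 48% × 59% = 16.1424% of Harbor Shipping BV.
Aggregating (R3): 6.67% + 16.1424% = 22.8124%.

22.8124%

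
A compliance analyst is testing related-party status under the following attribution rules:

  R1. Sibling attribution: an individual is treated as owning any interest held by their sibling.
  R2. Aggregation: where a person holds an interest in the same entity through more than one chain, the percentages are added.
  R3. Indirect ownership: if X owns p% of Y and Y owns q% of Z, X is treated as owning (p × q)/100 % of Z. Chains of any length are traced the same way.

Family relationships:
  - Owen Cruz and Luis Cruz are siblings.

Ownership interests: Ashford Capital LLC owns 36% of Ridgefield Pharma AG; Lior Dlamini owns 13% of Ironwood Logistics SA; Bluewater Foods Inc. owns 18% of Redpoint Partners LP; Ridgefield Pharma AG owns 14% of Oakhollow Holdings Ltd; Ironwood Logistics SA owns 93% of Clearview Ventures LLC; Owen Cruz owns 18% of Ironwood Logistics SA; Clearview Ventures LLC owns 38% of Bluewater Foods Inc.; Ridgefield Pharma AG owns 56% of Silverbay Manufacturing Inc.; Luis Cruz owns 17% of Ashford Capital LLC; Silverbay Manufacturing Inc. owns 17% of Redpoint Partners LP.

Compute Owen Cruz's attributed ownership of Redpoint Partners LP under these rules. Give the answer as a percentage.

1.72764%

By sibling attribution (R1), Owen Cruz is treated as owning Luis Cruz's 17% interest in Ashford Capital LLC.
Chain via Ironwood Logistics SA → Clearview Ventures LLC → Bluewater Foods Inc. (R3): 18% × 93% × 38% × 18% = 1.145016% of Redpoint Partners LP.
Chain via Ashford Capital LLC → Ridgefield Pharma AG → Silverbay Manufacturing Inc. (R3): 17% × 36% × 56% × 17% = 0.582624% of Redpoint Partners LP.
Aggregating (R2): 1.145016% + 0.582624% = 1.72764%.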